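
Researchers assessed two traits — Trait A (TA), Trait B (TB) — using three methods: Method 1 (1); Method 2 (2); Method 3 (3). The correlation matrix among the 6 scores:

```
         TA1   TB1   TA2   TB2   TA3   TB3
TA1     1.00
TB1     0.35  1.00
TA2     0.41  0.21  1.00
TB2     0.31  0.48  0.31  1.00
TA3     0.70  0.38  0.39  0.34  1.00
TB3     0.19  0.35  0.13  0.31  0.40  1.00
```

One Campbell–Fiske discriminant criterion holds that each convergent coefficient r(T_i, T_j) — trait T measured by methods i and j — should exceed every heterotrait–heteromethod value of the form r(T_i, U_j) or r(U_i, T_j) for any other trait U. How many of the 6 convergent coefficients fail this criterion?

2

Each convergent coefficient versus the relevant comparison correlations:
TA (methods 1·2): 0.41 vs {0.31, 0.21} → pass.
TA (methods 1·3): 0.70 vs {0.19, 0.38} → pass.
TA (methods 2·3): 0.39 vs {0.13, 0.34} → pass.
TB (methods 1·2): 0.48 vs {0.21, 0.31} → pass.
TB (methods 1·3): 0.35 vs {0.38, 0.19} → fail.
TB (methods 2·3): 0.31 vs {0.34, 0.13} → fail.
2 of 6 fail.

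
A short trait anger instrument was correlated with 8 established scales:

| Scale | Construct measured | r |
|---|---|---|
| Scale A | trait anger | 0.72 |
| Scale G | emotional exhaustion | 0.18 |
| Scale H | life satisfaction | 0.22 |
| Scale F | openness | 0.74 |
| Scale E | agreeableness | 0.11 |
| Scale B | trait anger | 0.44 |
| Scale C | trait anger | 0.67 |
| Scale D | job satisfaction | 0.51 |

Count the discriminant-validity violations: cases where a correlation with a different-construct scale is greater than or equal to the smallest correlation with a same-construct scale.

2

Convergent (same construct = trait anger): Scale A, Scale B, Scale C.
Smallest convergent = 0.44. Discriminant values: 0.18, 0.22, 0.74, 0.11, 0.51; count ≥ 0.44 → 2.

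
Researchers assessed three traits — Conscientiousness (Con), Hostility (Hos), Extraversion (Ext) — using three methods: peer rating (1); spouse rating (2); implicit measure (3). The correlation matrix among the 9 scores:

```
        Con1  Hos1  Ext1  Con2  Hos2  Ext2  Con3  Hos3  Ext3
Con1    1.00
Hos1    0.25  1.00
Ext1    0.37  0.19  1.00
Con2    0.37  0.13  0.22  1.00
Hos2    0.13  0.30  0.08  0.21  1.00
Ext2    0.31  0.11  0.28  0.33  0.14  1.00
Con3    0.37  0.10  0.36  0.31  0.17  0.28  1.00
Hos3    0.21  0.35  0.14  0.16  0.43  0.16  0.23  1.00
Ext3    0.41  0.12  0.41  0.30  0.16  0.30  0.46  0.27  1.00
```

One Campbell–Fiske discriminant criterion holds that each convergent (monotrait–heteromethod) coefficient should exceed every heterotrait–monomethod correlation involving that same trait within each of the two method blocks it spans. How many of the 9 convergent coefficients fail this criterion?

6

Each convergent coefficient versus the relevant comparison correlations:
Con (methods 1·2): 0.37 vs {0.25, 0.21, 0.37, 0.33} → fail.
Con (methods 1·3): 0.37 vs {0.25, 0.23, 0.37, 0.46} → fail.
Con (methods 2·3): 0.31 vs {0.21, 0.23, 0.33, 0.46} → fail.
Hos (methods 1·2): 0.30 vs {0.25, 0.21, 0.19, 0.14} → pass.
Hos (methods 1·3): 0.35 vs {0.25, 0.23, 0.19, 0.27} → pass.
Hos (methods 2·3): 0.43 vs {0.21, 0.23, 0.14, 0.27} → pass.
Ext (methods 1·2): 0.28 vs {0.37, 0.33, 0.19, 0.14} → fail.
Ext (methods 1·3): 0.41 vs {0.37, 0.46, 0.19, 0.27} → fail.
Ext (methods 2·3): 0.30 vs {0.33, 0.46, 0.14, 0.27} → fail.
6 of 9 fail.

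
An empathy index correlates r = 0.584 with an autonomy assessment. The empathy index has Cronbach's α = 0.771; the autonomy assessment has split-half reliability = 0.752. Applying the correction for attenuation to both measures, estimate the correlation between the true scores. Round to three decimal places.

r_true = r_obs / √(r_xx · r_yy) = 0.584 / √(0.771 × 0.752) = 0.584 / √0.579792 = 0.584 / 0.7614 ≈ 0.767.

0.767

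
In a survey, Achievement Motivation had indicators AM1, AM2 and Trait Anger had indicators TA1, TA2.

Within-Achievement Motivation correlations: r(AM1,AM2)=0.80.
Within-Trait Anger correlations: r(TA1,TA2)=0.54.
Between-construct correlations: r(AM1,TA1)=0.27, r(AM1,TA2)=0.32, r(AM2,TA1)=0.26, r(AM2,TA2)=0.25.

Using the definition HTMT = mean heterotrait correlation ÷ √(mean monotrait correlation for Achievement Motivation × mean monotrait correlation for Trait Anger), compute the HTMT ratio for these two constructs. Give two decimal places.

Between-construct mean = 1.10/4 = 0.2750.
Mean within-AM = 0.80/1 = 0.8000; mean within-TA = 0.54/1 = 0.5400.
Geometric mean = √(0.8000 × 0.5400) = 0.6573.
HTMT = 0.2750 / 0.6573 = 0.42.

0.42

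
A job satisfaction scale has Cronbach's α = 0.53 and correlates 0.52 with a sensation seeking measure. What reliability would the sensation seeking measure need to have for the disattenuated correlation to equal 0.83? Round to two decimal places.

r_true = r_obs / √(r_xx · r_yy) ⇒ 0.83 = 0.52 / √(0.53 · r_yy).
√(0.53 · r_yy) = 0.52 / 0.83 = 0.6265; 0.53 · r_yy = 0.3925; r_yy = 0.3925 / 0.53 ≈ 0.74.

0.74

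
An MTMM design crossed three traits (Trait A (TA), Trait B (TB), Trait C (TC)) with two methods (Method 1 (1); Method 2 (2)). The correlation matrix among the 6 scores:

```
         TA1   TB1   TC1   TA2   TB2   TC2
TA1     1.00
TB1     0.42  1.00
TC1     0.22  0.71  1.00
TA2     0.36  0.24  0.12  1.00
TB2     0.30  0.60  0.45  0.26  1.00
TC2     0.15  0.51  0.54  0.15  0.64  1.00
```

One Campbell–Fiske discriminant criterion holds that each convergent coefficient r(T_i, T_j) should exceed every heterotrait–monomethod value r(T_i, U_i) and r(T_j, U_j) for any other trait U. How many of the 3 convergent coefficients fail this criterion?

3

Convergent coefficients and their comparison sets:
TA (methods 1·2): 0.36 vs {0.42, 0.26, 0.22, 0.15} → fail.
TB (methods 1·2): 0.60 vs {0.42, 0.26, 0.71, 0.64} → fail.
TC (methods 1·2): 0.54 vs {0.22, 0.15, 0.71, 0.64} → fail.
3 of 3 fail.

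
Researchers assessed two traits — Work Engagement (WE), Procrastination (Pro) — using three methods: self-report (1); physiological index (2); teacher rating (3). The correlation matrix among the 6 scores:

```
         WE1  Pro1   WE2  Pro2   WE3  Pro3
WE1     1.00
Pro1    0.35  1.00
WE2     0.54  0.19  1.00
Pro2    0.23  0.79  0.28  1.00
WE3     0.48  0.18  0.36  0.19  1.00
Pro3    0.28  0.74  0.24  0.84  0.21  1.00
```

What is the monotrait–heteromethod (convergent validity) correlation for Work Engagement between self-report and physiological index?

0.54

Same trait (WE), different methods: r(WE1, WE2) = 0.54.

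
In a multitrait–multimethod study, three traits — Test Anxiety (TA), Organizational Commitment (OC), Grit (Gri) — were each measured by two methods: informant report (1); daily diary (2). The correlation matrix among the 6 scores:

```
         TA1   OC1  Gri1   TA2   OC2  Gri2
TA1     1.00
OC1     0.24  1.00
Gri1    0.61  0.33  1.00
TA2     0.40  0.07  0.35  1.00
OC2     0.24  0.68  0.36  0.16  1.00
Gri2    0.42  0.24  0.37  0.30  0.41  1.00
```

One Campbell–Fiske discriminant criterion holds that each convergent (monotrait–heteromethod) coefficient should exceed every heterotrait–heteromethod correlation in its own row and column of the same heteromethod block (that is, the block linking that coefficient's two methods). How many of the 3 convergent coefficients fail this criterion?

2

Each convergent coefficient versus the relevant comparison correlations:
TA (methods 1·2): 0.40 vs {0.24, 0.07, 0.42, 0.35} → fail.
OC (methods 1·2): 0.68 vs {0.07, 0.24, 0.24, 0.36} → pass.
Gri (methods 1·2): 0.37 vs {0.35, 0.42, 0.36, 0.24} → fail.
2 of 3 fail.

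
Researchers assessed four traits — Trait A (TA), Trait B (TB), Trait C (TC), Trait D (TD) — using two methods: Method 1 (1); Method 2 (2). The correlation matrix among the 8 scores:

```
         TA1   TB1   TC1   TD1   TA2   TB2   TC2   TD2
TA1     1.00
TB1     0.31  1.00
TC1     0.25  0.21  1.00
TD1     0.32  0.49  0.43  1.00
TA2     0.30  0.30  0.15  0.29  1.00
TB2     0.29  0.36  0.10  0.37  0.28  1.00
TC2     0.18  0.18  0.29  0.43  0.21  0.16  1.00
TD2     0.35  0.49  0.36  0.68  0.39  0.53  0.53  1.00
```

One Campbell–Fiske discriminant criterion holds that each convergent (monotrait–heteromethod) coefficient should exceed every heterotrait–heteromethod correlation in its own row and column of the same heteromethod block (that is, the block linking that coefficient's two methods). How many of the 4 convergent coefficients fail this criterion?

Convergent coefficients and their comparison sets:
TA (methods 1·2): 0.30 vs {0.29, 0.30, 0.18, 0.15, 0.35, 0.29} → fail.
TB (methods 1·2): 0.36 vs {0.30, 0.29, 0.18, 0.10, 0.49, 0.37} → fail.
TC (methods 1·2): 0.29 vs {0.15, 0.18, 0.10, 0.18, 0.36, 0.43} → fail.
TD (methods 1·2): 0.68 vs {0.29, 0.35, 0.37, 0.49, 0.43, 0.36} → pass.
3 of 4 fail.

3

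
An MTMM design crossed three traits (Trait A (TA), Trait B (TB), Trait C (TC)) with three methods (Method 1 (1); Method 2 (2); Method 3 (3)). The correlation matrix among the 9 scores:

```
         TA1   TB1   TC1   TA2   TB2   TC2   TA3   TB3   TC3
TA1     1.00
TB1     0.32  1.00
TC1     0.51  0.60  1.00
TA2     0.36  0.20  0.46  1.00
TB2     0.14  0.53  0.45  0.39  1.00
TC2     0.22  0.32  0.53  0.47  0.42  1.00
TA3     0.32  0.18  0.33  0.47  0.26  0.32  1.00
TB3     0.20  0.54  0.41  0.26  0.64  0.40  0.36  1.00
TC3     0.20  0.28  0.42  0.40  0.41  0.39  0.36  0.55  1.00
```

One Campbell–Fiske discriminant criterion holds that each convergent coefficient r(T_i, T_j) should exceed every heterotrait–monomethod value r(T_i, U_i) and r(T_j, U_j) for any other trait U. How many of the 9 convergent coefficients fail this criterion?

Each convergent coefficient versus the relevant comparison correlations:
TA (methods 1·2): 0.36 vs {0.32, 0.39, 0.51, 0.47} → fail.
TA (methods 1·3): 0.32 vs {0.32, 0.36, 0.51, 0.36} → fail.
TA (methods 2·3): 0.47 vs {0.39, 0.36, 0.47, 0.36} → fail.
TB (methods 1·2): 0.53 vs {0.32, 0.39, 0.60, 0.42} → fail.
TB (methods 1·3): 0.54 vs {0.32, 0.36, 0.60, 0.55} → fail.
TB (methods 2·3): 0.64 vs {0.39, 0.36, 0.42, 0.55} → pass.
TC (methods 1·2): 0.53 vs {0.51, 0.47, 0.60, 0.42} → fail.
TC (methods 1·3): 0.42 vs {0.51, 0.36, 0.60, 0.55} → fail.
TC (methods 2·3): 0.39 vs {0.47, 0.36, 0.42, 0.55} → fail.
8 of 9 fail.

8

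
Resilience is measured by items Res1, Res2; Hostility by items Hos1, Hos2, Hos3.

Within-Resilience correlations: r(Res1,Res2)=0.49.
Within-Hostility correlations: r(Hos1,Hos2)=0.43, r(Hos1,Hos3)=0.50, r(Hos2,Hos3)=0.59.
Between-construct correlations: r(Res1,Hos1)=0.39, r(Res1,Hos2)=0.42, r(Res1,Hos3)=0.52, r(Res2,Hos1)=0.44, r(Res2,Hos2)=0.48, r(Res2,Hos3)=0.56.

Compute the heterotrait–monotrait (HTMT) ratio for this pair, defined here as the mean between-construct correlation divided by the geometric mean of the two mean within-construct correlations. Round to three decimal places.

0.940

Mean between = 2.81/6 = 0.4683.
Mean within-Res = 0.49/1 = 0.4900; mean within-Hos = 1.52/3 = 0.5067.
Geometric mean = √(0.4900 × 0.5067) = 0.4983.
HTMT = 0.4683 / 0.4983 = 0.940.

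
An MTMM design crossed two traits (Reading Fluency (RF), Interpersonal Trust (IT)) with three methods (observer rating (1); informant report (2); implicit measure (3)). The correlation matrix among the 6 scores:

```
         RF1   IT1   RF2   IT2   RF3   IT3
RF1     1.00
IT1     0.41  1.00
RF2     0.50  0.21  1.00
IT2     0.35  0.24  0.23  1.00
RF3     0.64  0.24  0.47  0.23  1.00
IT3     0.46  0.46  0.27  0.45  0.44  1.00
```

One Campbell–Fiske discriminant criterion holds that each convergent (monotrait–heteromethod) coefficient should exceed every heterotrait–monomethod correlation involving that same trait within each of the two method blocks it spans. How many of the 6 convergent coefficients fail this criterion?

Convergent coefficients and their comparison sets:
RF (methods 1·2): 0.50 vs {0.41, 0.23} → pass.
RF (methods 1·3): 0.64 vs {0.41, 0.44} → pass.
RF (methods 2·3): 0.47 vs {0.23, 0.44} → pass.
IT (methods 1·2): 0.24 vs {0.41, 0.23} → fail.
IT (methods 1·3): 0.46 vs {0.41, 0.44} → pass.
IT (methods 2·3): 0.45 vs {0.23, 0.44} → pass.
1 of 6 fail.

1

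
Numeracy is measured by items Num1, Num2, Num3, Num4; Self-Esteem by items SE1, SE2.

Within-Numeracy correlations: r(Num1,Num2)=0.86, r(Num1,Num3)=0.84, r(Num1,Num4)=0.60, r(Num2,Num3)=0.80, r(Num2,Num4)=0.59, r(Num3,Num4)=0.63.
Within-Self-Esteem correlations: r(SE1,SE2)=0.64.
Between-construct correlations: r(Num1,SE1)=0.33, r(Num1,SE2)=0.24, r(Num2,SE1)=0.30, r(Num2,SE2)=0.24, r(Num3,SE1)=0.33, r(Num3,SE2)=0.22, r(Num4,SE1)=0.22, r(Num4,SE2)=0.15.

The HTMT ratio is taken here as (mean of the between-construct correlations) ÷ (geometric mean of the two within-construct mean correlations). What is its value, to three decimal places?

0.374

Mean heterotrait r = 2.03/8 = 0.2538.
Mean within-Num = 4.32/6 = 0.7200; mean within-SE = 0.64/1 = 0.6400.
Geometric mean = √(0.7200 × 0.6400) = 0.6788.
HTMT = 0.2538 / 0.6788 = 0.374.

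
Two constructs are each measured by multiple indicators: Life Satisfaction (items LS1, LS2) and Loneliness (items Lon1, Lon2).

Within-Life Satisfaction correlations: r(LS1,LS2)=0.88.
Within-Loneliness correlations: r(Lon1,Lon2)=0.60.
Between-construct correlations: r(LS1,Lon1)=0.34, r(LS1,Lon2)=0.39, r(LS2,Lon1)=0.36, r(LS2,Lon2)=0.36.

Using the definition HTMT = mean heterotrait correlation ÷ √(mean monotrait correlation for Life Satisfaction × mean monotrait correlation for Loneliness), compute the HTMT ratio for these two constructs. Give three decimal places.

0.499

Mean between = 1.45/4 = 0.3625.
Mean within-LS = 0.88/1 = 0.8800; mean within-Lon = 0.60/1 = 0.6000.
Geometric mean = √(0.8800 × 0.6000) = 0.7266.
HTMT = 0.3625 / 0.7266 = 0.499.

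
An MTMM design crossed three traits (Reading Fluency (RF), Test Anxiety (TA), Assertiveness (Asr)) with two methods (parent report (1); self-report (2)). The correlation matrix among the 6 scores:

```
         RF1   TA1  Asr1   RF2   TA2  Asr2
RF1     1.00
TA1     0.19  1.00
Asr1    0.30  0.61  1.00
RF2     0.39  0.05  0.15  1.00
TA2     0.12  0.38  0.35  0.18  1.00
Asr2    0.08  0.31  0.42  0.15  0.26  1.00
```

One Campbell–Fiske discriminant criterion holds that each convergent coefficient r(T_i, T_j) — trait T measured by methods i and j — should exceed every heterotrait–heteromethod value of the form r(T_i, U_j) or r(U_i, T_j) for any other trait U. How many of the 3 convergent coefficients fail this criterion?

Each convergent coefficient versus the relevant comparison correlations:
RF (methods 1·2): 0.39 vs {0.12, 0.05, 0.08, 0.15} → pass.
TA (methods 1·2): 0.38 vs {0.05, 0.12, 0.31, 0.35} → pass.
Asr (methods 1·2): 0.42 vs {0.15, 0.08, 0.35, 0.31} → pass.
0 of 3 fail.

0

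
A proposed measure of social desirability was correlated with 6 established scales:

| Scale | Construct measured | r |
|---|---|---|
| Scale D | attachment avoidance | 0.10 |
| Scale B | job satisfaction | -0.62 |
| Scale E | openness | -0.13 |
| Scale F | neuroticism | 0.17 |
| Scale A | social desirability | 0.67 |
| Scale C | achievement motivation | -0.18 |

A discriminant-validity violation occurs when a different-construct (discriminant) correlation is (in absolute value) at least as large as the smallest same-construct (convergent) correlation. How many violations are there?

0

Convergent (same construct = social desirability): Scale A.
Smallest convergent = 0.67. Discriminant |r|: 0.10, 0.62, 0.13, 0.17, 0.18; count ≥ 0.67 → 0.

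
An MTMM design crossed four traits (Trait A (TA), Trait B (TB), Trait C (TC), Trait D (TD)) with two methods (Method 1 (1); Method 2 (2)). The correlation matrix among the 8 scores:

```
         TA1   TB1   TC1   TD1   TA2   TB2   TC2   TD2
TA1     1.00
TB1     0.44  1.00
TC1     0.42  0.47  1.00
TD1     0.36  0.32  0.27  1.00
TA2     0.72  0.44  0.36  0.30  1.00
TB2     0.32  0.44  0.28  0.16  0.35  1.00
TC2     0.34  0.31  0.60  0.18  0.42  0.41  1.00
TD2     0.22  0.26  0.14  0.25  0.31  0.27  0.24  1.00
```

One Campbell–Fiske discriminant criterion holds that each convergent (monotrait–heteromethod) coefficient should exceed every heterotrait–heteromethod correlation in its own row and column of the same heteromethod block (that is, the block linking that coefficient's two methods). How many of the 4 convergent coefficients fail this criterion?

2

Convergent coefficients and their comparison sets:
TA (methods 1·2): 0.72 vs {0.32, 0.44, 0.34, 0.36, 0.22, 0.30} → pass.
TB (methods 1·2): 0.44 vs {0.44, 0.32, 0.31, 0.28, 0.26, 0.16} → fail.
TC (methods 1·2): 0.60 vs {0.36, 0.34, 0.28, 0.31, 0.14, 0.18} → pass.
TD (methods 1·2): 0.25 vs {0.30, 0.22, 0.16, 0.26, 0.18, 0.14} → fail.
2 of 4 fail.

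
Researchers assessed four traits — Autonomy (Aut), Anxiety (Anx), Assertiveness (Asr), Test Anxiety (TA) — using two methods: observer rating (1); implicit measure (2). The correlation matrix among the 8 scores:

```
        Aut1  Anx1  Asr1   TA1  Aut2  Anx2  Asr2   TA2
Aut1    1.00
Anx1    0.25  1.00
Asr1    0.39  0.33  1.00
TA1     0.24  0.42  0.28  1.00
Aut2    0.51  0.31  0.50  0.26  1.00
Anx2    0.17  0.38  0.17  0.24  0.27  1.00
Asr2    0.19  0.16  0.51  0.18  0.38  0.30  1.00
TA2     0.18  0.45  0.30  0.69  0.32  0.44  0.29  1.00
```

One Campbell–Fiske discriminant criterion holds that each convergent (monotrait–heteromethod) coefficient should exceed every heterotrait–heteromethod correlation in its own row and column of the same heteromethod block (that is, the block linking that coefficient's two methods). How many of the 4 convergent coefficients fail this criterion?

1

Each convergent coefficient versus the relevant comparison correlations:
Aut (methods 1·2): 0.51 vs {0.17, 0.31, 0.19, 0.50, 0.18, 0.26} → pass.
Anx (methods 1·2): 0.38 vs {0.31, 0.17, 0.16, 0.17, 0.45, 0.24} → fail.
Asr (methods 1·2): 0.51 vs {0.50, 0.19, 0.17, 0.16, 0.30, 0.18} → pass.
TA (methods 1·2): 0.69 vs {0.26, 0.18, 0.24, 0.45, 0.18, 0.30} → pass.
1 of 4 fail.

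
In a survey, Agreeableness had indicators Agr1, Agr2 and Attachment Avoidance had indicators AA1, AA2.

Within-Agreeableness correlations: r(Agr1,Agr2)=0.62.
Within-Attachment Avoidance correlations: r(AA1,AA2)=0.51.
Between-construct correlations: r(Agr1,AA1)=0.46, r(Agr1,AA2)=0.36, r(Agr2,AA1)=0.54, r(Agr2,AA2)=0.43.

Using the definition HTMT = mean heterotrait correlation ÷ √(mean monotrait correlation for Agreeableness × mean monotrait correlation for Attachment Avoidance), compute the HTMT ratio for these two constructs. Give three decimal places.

0.796

Mean heterotrait r = 1.79/4 = 0.4475.
Mean within-Agr = 0.62/1 = 0.6200; mean within-AA = 0.51/1 = 0.5100.
Geometric mean = √(0.6200 × 0.5100) = 0.5623.
HTMT = 0.4475 / 0.5623 = 0.796.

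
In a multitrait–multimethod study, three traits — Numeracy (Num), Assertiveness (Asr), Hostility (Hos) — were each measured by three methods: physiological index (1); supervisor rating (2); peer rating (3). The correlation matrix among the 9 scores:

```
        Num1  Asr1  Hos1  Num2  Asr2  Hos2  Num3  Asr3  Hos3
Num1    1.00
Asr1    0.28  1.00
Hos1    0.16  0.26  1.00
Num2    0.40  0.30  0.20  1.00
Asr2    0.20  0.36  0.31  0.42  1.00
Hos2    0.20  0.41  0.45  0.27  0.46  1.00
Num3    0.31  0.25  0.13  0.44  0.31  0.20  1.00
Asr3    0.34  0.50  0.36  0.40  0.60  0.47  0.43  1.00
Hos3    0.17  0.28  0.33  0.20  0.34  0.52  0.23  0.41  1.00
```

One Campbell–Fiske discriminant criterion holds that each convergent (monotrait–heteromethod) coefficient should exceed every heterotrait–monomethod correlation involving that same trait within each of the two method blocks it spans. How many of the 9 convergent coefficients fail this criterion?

Checking each validity diagonal entry against its comparison values:
Num (methods 1·2): 0.40 vs {0.28, 0.42, 0.16, 0.27} → fail.
Num (methods 1·3): 0.31 vs {0.28, 0.43, 0.16, 0.23} → fail.
Num (methods 2·3): 0.44 vs {0.42, 0.43, 0.27, 0.23} → pass.
Asr (methods 1·2): 0.36 vs {0.28, 0.42, 0.26, 0.46} → fail.
Asr (methods 1·3): 0.50 vs {0.28, 0.43, 0.26, 0.41} → pass.
Asr (methods 2·3): 0.60 vs {0.42, 0.43, 0.46, 0.41} → pass.
Hos (methods 1·2): 0.45 vs {0.16, 0.27, 0.26, 0.46} → fail.
Hos (methods 1·3): 0.33 vs {0.16, 0.23, 0.26, 0.41} → fail.
Hos (methods 2·3): 0.52 vs {0.27, 0.23, 0.46, 0.41} → pass.
5 of 9 fail.

5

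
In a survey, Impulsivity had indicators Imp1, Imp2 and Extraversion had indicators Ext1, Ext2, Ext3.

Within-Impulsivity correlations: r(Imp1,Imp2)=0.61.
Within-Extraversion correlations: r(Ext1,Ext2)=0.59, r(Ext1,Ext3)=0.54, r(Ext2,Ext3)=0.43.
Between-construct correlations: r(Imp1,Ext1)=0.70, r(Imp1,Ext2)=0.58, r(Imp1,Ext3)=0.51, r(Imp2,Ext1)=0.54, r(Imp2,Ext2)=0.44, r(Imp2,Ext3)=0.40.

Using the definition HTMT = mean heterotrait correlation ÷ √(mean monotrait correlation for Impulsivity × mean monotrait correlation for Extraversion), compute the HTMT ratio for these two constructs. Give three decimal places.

0.938

Mean heterotrait r = 3.17/6 = 0.5283.
Mean within-Imp = 0.61/1 = 0.6100; mean within-Ext = 1.56/3 = 0.5200.
Geometric mean = √(0.6100 × 0.5200) = 0.5632.
HTMT = 0.5283 / 0.5632 = 0.938.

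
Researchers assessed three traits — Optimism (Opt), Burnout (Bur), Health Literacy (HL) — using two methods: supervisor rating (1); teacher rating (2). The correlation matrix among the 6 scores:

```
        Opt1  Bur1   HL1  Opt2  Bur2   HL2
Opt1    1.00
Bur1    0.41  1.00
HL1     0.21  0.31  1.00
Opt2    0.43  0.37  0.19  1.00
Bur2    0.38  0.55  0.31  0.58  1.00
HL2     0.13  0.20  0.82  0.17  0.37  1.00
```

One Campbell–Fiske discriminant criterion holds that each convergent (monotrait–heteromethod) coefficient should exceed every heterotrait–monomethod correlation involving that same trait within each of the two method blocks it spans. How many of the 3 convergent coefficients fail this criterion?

2

Checking each validity diagonal entry against its comparison values:
Opt (methods 1·2): 0.43 vs {0.41, 0.58, 0.21, 0.17} → fail.
Bur (methods 1·2): 0.55 vs {0.41, 0.58, 0.31, 0.37} → fail.
HL (methods 1·2): 0.82 vs {0.21, 0.17, 0.31, 0.37} → pass.
2 of 3 fail.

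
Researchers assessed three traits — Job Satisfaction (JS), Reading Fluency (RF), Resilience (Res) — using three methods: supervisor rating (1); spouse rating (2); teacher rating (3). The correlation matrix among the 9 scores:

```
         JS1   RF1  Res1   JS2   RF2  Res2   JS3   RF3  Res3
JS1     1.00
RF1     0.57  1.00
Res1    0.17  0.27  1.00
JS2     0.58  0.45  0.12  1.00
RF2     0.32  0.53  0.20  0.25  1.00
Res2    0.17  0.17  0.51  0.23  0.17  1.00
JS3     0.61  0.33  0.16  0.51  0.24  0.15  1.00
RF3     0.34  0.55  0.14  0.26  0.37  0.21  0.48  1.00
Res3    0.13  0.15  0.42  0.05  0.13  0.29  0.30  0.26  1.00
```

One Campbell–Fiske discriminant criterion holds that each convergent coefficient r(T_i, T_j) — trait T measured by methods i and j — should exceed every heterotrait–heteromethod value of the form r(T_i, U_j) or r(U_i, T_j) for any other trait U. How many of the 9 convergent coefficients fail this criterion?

Each convergent coefficient versus the relevant comparison correlations:
JS (methods 1·2): 0.58 vs {0.32, 0.45, 0.17, 0.12} → pass.
JS (methods 1·3): 0.61 vs {0.34, 0.33, 0.13, 0.16} → pass.
JS (methods 2·3): 0.51 vs {0.26, 0.24, 0.05, 0.15} → pass.
RF (methods 1·2): 0.53 vs {0.45, 0.32, 0.17, 0.20} → pass.
RF (methods 1·3): 0.55 vs {0.33, 0.34, 0.15, 0.14} → pass.
RF (methods 2·3): 0.37 vs {0.24, 0.26, 0.13, 0.21} → pass.
Res (methods 1·2): 0.51 vs {0.12, 0.17, 0.20, 0.17} → pass.
Res (methods 1·3): 0.42 vs {0.16, 0.13, 0.14, 0.15} → pass.
Res (methods 2·3): 0.29 vs {0.15, 0.05, 0.21, 0.13} → pass.
0 of 9 fail.

0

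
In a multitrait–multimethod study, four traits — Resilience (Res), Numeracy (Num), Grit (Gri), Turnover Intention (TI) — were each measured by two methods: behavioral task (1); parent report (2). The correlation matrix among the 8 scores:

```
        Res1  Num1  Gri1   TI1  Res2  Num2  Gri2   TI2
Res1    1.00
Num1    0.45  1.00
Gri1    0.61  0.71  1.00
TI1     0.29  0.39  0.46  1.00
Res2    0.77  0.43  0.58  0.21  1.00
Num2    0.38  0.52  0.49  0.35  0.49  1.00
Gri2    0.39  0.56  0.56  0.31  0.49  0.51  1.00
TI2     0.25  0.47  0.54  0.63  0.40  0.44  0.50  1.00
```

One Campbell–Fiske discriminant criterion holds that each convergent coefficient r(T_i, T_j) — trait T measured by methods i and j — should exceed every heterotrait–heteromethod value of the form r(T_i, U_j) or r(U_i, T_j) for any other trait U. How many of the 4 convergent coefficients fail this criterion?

Convergent coefficients and their comparison sets:
Res (methods 1·2): 0.77 vs {0.38, 0.43, 0.39, 0.58, 0.25, 0.21} → pass.
Num (methods 1·2): 0.52 vs {0.43, 0.38, 0.56, 0.49, 0.47, 0.35} → fail.
Gri (methods 1·2): 0.56 vs {0.58, 0.39, 0.49, 0.56, 0.54, 0.31} → fail.
TI (methods 1·2): 0.63 vs {0.21, 0.25, 0.35, 0.47, 0.31, 0.54} → pass.
2 of 4 fail.

2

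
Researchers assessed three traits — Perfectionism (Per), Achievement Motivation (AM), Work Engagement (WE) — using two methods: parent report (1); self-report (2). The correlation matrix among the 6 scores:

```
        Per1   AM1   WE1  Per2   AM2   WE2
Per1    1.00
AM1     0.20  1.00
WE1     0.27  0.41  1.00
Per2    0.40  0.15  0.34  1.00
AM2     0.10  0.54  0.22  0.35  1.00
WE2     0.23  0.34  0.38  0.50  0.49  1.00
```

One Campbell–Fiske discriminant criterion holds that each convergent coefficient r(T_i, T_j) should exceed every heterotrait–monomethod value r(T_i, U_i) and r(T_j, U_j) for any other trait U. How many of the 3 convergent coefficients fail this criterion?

2

Convergent coefficients and their comparison sets:
Per (methods 1·2): 0.40 vs {0.20, 0.35, 0.27, 0.50} → fail.
AM (methods 1·2): 0.54 vs {0.20, 0.35, 0.41, 0.49} → pass.
WE (methods 1·2): 0.38 vs {0.27, 0.50, 0.41, 0.49} → fail.
2 of 3 fail.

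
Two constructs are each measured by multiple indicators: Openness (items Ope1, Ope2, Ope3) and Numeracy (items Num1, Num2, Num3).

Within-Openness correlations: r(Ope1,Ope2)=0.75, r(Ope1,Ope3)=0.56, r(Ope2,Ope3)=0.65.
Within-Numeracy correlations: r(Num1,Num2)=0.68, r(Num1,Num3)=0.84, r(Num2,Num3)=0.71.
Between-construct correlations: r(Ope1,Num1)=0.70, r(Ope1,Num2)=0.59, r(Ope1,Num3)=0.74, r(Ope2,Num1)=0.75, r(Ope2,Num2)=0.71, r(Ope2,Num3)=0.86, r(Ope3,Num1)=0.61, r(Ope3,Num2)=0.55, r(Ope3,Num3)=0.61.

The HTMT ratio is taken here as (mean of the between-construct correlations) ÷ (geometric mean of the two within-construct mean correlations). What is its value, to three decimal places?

0.976

Mean between = 6.12/9 = 0.6800.
Mean within-Ope = 1.96/3 = 0.6533; mean within-Num = 2.23/3 = 0.7433.
Geometric mean = √(0.6533 × 0.7433) = 0.6968.
HTMT = 0.6800 / 0.6968 = 0.976.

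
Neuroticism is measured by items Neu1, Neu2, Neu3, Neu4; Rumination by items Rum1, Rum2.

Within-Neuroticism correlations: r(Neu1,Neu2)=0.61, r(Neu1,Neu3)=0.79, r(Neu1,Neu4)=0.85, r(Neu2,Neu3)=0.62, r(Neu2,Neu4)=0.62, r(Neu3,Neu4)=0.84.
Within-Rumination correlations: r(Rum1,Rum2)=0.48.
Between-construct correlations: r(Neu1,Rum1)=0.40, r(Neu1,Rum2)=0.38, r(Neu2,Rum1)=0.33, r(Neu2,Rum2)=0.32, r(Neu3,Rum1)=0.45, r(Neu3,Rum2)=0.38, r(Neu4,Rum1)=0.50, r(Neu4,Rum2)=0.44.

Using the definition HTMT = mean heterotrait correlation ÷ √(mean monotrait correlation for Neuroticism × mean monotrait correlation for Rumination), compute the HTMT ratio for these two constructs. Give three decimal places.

Between-construct mean = 3.20/8 = 0.4000.
Mean within-Neu = 4.33/6 = 0.7217; mean within-Rum = 0.48/1 = 0.4800.
Geometric mean = √(0.7217 × 0.4800) = 0.5886.
HTMT = 0.4000 / 0.5886 = 0.680.

0.680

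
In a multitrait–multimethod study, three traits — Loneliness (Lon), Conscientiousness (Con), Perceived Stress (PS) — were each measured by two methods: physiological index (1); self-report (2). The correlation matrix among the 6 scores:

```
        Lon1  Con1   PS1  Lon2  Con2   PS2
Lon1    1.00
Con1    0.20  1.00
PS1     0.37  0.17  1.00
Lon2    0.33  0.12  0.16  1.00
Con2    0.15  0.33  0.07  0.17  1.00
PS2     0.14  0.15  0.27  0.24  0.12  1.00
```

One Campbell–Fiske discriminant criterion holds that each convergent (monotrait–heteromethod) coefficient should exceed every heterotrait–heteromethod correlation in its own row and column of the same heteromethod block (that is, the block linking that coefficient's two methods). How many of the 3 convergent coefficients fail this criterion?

Checking each validity diagonal entry against its comparison values:
Lon (methods 1·2): 0.33 vs {0.15, 0.12, 0.14, 0.16} → pass.
Con (methods 1·2): 0.33 vs {0.12, 0.15, 0.15, 0.07} → pass.
PS (methods 1·2): 0.27 vs {0.16, 0.14, 0.07, 0.15} → pass.
0 of 3 fail.

0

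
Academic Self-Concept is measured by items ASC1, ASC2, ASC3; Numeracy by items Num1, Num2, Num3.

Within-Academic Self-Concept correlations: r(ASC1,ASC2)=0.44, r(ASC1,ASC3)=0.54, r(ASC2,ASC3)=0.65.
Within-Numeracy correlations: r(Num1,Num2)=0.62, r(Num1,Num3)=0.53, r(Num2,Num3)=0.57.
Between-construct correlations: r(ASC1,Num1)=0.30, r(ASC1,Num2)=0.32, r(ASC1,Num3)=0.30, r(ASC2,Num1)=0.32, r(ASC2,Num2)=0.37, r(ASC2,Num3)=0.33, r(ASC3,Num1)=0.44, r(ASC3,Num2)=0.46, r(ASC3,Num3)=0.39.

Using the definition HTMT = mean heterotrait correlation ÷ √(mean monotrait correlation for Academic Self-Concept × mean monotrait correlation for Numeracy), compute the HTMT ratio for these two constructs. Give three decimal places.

Between-construct mean = 3.23/9 = 0.3589.
Mean within-ASC = 1.63/3 = 0.5433; mean within-Num = 1.72/3 = 0.5733.
Geometric mean = √(0.5433 × 0.5733) = 0.5581.
HTMT = 0.3589 / 0.5581 = 0.643.

0.643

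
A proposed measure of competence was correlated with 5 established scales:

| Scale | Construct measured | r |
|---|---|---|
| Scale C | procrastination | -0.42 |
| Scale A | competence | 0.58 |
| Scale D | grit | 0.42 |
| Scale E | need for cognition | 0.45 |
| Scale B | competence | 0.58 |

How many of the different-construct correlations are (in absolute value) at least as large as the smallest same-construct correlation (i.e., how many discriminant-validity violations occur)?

Convergent (same construct = competence): Scale A, Scale B.
Smallest convergent = 0.58. Discriminant |r|: 0.42, 0.42, 0.45; count ≥ 0.58 → 0.

0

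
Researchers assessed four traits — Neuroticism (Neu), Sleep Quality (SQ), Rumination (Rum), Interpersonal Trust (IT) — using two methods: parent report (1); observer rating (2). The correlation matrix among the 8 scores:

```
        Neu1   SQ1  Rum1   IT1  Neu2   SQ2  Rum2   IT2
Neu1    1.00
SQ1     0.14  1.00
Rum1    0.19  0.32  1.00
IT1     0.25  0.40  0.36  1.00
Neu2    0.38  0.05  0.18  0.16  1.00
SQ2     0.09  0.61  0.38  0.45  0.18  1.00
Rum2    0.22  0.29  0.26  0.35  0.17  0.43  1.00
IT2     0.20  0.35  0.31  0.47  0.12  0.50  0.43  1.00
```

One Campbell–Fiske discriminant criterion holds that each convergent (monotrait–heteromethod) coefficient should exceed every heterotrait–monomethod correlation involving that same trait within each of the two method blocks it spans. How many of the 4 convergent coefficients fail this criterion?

2

Each convergent coefficient versus the relevant comparison correlations:
Neu (methods 1·2): 0.38 vs {0.14, 0.18, 0.19, 0.17, 0.25, 0.12} → pass.
SQ (methods 1·2): 0.61 vs {0.14, 0.18, 0.32, 0.43, 0.40, 0.50} → pass.
Rum (methods 1·2): 0.26 vs {0.19, 0.17, 0.32, 0.43, 0.36, 0.43} → fail.
IT (methods 1·2): 0.47 vs {0.25, 0.12, 0.40, 0.50, 0.36, 0.43} → fail.
2 of 4 fail.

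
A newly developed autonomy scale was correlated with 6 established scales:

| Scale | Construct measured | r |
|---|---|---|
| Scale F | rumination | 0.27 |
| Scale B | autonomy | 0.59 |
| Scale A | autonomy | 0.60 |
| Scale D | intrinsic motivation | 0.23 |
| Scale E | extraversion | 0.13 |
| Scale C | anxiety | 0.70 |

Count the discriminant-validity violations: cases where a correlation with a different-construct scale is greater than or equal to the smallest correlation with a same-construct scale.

1

Convergent (same construct = autonomy): Scale B, Scale A.
Smallest convergent = 0.59. Discriminant values: 0.27, 0.23, 0.13, 0.70; count ≥ 0.59 → 1.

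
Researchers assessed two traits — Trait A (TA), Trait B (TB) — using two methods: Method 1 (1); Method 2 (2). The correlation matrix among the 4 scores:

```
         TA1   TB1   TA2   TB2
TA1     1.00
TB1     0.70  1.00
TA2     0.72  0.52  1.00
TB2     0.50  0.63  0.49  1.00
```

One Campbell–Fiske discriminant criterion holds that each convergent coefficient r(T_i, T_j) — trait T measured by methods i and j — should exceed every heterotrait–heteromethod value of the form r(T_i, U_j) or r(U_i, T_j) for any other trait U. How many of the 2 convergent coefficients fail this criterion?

Checking each validity diagonal entry against its comparison values:
TA (methods 1·2): 0.72 vs {0.50, 0.52} → pass.
TB (methods 1·2): 0.63 vs {0.52, 0.50} → pass.
0 of 2 fail.

0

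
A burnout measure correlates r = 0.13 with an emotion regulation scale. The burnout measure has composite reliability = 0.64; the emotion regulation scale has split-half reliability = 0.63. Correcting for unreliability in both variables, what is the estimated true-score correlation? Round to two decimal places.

0.20

r_true = r_obs / √(r_xx · r_yy) = 0.13 / √(0.64 × 0.63) = 0.13 / √0.4032 = 0.13 / 0.6350 ≈ 0.20.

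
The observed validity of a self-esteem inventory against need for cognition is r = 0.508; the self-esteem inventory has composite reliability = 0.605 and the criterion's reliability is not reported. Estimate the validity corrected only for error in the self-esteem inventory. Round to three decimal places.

Single correction: r_c = r_obs / √r_xx = 0.508 / √0.605 = 0.508 / 0.7778 ≈ 0.653.

0.653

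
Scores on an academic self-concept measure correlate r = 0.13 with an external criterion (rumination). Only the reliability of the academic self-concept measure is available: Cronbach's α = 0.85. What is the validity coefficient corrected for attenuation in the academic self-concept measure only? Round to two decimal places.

0.14

Single correction: r_c = r_obs / √r_xx = 0.13 / √0.85 = 0.13 / 0.9220 ≈ 0.14.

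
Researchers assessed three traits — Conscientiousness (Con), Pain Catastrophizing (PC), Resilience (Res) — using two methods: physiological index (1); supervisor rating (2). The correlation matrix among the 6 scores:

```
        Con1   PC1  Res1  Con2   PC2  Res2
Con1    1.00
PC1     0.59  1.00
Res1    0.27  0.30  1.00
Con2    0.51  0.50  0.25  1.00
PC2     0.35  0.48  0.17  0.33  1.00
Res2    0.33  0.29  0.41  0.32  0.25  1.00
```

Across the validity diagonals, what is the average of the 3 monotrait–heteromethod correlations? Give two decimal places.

0.47

Convergent values: 0.51, 0.48, 0.41; mean = 1.40/3 = 0.47.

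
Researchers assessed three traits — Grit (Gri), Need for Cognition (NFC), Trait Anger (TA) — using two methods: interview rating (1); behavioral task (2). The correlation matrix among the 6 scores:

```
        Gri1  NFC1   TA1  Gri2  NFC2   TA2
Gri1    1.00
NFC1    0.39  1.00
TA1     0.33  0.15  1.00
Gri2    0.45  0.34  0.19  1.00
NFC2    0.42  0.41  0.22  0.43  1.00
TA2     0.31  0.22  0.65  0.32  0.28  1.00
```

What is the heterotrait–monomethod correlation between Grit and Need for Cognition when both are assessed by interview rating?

0.39

Different traits, same method: r(Gri1, NFC1) = 0.39.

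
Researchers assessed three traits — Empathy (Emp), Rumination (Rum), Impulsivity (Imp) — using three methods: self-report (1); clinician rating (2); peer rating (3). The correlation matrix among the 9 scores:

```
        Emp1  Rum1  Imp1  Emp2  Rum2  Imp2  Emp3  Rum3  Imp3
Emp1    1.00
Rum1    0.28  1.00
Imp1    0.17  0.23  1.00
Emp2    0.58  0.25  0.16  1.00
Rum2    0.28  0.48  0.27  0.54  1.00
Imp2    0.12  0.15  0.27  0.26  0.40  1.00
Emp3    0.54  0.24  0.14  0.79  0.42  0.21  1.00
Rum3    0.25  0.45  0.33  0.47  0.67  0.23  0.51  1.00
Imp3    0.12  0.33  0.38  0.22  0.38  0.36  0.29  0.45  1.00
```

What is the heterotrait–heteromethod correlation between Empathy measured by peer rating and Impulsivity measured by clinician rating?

0.21

Different traits and methods: r(Emp3, Imp2) = 0.21.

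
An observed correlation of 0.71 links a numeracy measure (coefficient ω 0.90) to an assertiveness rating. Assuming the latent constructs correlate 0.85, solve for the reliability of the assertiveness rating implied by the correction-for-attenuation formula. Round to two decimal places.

0.78

r_true = r_obs / √(r_xx · r_yy) ⇒ 0.85 = 0.71 / √(0.90 · r_yy).
√(0.90 · r_yy) = 0.71 / 0.85 = 0.8353; 0.90 · r_yy = 0.6977; r_yy = 0.6977 / 0.90 ≈ 0.78.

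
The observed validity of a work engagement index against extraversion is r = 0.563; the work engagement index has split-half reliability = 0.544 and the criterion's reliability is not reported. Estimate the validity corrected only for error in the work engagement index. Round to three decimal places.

Single correction: r_c = r_obs / √r_xx = 0.563 / √0.544 = 0.563 / 0.7376 ≈ 0.763.

0.763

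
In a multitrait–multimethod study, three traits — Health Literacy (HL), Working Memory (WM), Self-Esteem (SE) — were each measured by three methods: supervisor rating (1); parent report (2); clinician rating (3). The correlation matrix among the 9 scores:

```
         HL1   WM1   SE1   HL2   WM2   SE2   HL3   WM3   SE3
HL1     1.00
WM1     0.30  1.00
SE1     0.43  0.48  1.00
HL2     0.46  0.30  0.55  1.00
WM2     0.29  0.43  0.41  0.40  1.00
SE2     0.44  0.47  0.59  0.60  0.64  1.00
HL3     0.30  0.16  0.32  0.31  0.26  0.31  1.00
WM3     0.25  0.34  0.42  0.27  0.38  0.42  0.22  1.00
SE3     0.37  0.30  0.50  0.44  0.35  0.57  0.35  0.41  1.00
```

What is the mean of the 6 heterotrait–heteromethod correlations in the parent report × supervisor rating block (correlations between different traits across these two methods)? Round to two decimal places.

0.41

HTHM values (method 2 × method 1): 0.30, 0.55, 0.29, 0.41, 0.44, 0.47; mean = 2.46/6 = 0.41.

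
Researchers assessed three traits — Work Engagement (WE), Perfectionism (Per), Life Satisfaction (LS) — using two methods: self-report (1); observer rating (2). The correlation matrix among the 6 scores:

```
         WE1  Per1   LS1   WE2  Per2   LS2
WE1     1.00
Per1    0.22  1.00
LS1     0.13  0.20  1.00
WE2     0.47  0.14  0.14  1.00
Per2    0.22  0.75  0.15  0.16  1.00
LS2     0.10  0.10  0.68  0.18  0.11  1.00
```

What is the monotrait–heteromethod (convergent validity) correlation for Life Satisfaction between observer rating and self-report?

Same trait (LS), different methods: r(LS2, LS1) = 0.68.

0.68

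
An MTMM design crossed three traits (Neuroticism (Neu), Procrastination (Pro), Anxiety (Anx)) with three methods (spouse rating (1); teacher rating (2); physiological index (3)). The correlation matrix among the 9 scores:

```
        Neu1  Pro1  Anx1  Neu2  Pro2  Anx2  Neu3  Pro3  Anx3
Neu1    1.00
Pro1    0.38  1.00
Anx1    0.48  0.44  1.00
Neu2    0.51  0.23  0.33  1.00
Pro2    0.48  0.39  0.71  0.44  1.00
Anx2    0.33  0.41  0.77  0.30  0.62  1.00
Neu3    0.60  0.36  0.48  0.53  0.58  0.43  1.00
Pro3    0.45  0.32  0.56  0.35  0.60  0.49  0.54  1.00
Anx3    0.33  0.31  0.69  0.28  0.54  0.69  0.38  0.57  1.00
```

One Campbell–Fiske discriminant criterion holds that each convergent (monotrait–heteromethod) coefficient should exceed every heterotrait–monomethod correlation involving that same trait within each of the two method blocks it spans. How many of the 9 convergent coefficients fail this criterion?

4

Convergent coefficients and their comparison sets:
Neu (methods 1·2): 0.51 vs {0.38, 0.44, 0.48, 0.30} → pass.
Neu (methods 1·3): 0.60 vs {0.38, 0.54, 0.48, 0.38} → pass.
Neu (methods 2·3): 0.53 vs {0.44, 0.54, 0.30, 0.38} → fail.
Pro (methods 1·2): 0.39 vs {0.38, 0.44, 0.44, 0.62} → fail.
Pro (methods 1·3): 0.32 vs {0.38, 0.54, 0.44, 0.57} → fail.
Pro (methods 2·3): 0.60 vs {0.44, 0.54, 0.62, 0.57} → fail.
Anx (methods 1·2): 0.77 vs {0.48, 0.30, 0.44, 0.62} → pass.
Anx (methods 1·3): 0.69 vs {0.48, 0.38, 0.44, 0.57} → pass.
Anx (methods 2·3): 0.69 vs {0.30, 0.38, 0.62, 0.57} → pass.
4 of 9 fail.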